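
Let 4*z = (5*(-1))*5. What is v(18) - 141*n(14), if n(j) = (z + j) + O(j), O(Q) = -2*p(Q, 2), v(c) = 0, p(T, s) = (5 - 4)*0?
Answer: -4371/4 ≈ -1092.8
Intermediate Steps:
p(T, s) = 0 (p(T, s) = 1*0 = 0)
O(Q) = 0 (O(Q) = -2*0 = 0)
z = -25/4 (z = ((5*(-1))*5)/4 = (-5*5)/4 = (1/4)*(-25) = -25/4 ≈ -6.2500)
n(j) = -25/4 + j (n(j) = (-25/4 + j) + 0 = -25/4 + j)
v(18) - 141*n(14) = 0 - 141*(-25/4 + 14) = 0 - 141*31/4 = 0 - 4371/4 = -4371/4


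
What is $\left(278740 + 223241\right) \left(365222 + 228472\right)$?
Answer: $298023107814$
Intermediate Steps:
$\left(278740 + 223241\right) \left(365222 + 228472\right) = 501981 \cdot 593694 = 298023107814$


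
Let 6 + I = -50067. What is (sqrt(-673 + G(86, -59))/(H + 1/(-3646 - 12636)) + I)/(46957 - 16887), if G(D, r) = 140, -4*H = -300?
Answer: -50073/30070 + 8141*I*sqrt(533)/18359975215 ≈ -1.6652 + 1.0237e-5*I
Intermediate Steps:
H = 75 (H = -1/4*(-300) = 75)
I = -50073 (I = -6 - 50067 = -50073)
(sqrt(-673 + G(86, -59))/(H + 1/(-3646 - 12636)) + I)/(46957 - 16887) = (sqrt(-673 + 140)/(75 + 1/(-3646 - 12636)) - 50073)/(46957 - 16887) = (sqrt(-533)/(75 + 1/(-16282)) - 50073)/30070 = ((I*sqrt(533))/(75 - 1/16282) - 50073)*(1/30070) = ((I*sqrt(533))/(1221149/16282) - 50073)*(1/30070) = ((I*sqrt(533))*(16282/1221149) - 50073)*(1/30070) = (16282*I*sqrt(533)/1221149 - 50073)*(1/30070) = (-50073 + 16282*I*sqrt(533)/1221149)*(1/30070) = -50073/30070 + 8141*I*sqrt(533)/18359975215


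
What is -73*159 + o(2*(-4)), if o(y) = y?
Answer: -11615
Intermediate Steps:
-73*159 + o(2*(-4)) = -73*159 + 2*(-4) = -11607 - 8 = -11615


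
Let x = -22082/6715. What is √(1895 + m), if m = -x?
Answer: 7*√1746860245/6715 ≈ 43.569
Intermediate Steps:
x = -22082/6715 (x = -22082*1/6715 = -22082/6715 ≈ -3.2885)
m = 22082/6715 (m = -1*(-22082/6715) = 22082/6715 ≈ 3.2885)
√(1895 + m) = √(1895 + 22082/6715) = √(12747007/6715) = 7*√1746860245/6715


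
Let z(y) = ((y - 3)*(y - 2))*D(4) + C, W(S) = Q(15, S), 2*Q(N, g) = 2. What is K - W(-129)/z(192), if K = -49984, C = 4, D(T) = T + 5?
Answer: -16154528897/323194 ≈ -49984.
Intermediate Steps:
Q(N, g) = 1 (Q(N, g) = (½)*2 = 1)
D(T) = 5 + T
W(S) = 1
z(y) = 4 + 9*(-3 + y)*(-2 + y) (z(y) = ((y - 3)*(y - 2))*(5 + 4) + 4 = ((-3 + y)*(-2 + y))*9 + 4 = 9*(-3 + y)*(-2 + y) + 4 = 4 + 9*(-3 + y)*(-2 + y))
K - W(-129)/z(192) = -49984 - 1/(58 - 45*192 + 9*192²) = -49984 - 1/(58 - 8640 + 9*36864) = -49984 - 1/(58 - 8640 + 331776) = -49984 - 1/323194 = -16154528897/323194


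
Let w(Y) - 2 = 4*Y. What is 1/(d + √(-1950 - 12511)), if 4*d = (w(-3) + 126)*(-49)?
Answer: -1421/2033702 - I*√14461/2033702 ≈ -0.00069873 - 5.9131e-5*I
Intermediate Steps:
w(Y) = 2 + 4*Y
d = -1421 (d = (((2 + 4*(-3)) + 126)*(-49))/4 = (((2 - 12) + 126)*(-49))/4 = ((-10 + 126)*(-49))/4 = (116*(-49))/4 = (¼)*(-5684) = -1421)
1/(d + √(-1950 - 12511)) = 1/(-1421 + √(-1950 - 12511)) = 1/(-1421 + √(-14461)) = 1/(-1421 + I*√14461)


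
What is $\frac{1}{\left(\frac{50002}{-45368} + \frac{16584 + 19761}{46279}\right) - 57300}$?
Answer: $- \frac{1049792836}{60153462074099} \approx -1.7452 \cdot 10^{-5}$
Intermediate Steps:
$\frac{1}{\left(\frac{50002}{-45368} + \frac{16584 + 19761}{46279}\right) - 57300} = \frac{1}{\left(50002 \left(- \frac{1}{45368}\right) + 36345 \cdot \frac{1}{46279}\right) - 57300} = \frac{1}{\left(- \frac{25001}{22684} + \frac{36345}{46279}\right) - 57300} = \frac{1}{- \frac{332571299}{1049792836} - 57300} = \frac{1}{- \frac{60153462074099}{1049792836}} = - \frac{1049792836}{60153462074099}$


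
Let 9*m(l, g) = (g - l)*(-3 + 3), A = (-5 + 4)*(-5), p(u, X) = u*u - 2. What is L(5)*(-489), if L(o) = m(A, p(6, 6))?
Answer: 0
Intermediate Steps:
p(u, X) = -2 + u² (p(u, X) = u² - 2 = -2 + u²)
A = 5 (A = -1*(-5) = 5)
m(l, g) = 0 (m(l, g) = ((g - l)*(-3 + 3))/9 = ((g - l)*0)/9 = (⅑)*0 = 0)
L(o) = 0
L(5)*(-489) = 0*(-489) = 0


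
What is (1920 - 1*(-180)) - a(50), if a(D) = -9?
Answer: 2109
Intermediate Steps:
(1920 - 1*(-180)) - a(50) = (1920 - 1*(-180)) - 1*(-9) = (1920 + 180) + 9 = 2100 + 9 = 2109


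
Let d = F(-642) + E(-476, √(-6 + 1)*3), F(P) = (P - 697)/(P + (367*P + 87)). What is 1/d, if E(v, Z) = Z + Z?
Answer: 316230291/10039645173901 - 334654779366*I*√5/10039645173901 ≈ 3.1498e-5 - 0.074536*I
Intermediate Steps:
E(v, Z) = 2*Z
F(P) = (-697 + P)/(87 + 368*P) (F(P) = (-697 + P)/(P + (87 + 367*P)) = (-697 + P)/(87 + 368*P))
d = 1339/236169 + 6*I*√5 (d = (-697 - 642)/(87 + 368*(-642)) + 2*(√(-6 + 1)*3) = -1339/(87 - 236256) + 2*(√(-5)*3) = -1339/(-236169) + 2*((I*√5)*3) = -1/236169*(-1339) + 2*(3*I*√5) = 1339/236169 + 6*I*√5 ≈ 0.0056697 + 13.416*I)
1/d = 1/(1339/236169 + 6*I*√5)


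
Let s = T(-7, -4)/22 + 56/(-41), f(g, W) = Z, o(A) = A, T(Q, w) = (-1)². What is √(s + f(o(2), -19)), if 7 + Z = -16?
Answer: I*√19787174/902 ≈ 4.9316*I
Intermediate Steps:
T(Q, w) = 1
Z = -23 (Z = -7 - 16 = -23)
f(g, W) = -23
s = -1191/902 (s = 1/22 + 56/(-41) = 1*(1/22) + 56*(-1/41) = 1/22 - 56/41 = -1191/902 ≈ -1.3204)
√(s + f(o(2), -19)) = √(-1191/902 - 23) = √(-21937/902) = I*√19787174/902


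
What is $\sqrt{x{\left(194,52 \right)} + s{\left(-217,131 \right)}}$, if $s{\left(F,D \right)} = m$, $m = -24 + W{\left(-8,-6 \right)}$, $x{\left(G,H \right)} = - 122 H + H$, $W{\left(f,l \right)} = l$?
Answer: $i \sqrt{6322} \approx 79.511 i$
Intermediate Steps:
$x{\left(G,H \right)} = - 121 H$
$m = -30$ ($m = -24 - 6 = -30$)
$s{\left(F,D \right)} = -30$
$\sqrt{x{\left(194,52 \right)} + s{\left(-217,131 \right)}} = \sqrt{\left(-121\right) 52 - 30} = \sqrt{-6292 - 30} = \sqrt{-6322} = i \sqrt{6322}$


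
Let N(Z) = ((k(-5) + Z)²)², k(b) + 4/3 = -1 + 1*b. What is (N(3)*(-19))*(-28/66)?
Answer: 7597226/2673 ≈ 2842.2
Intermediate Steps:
k(b) = -7/3 + b (k(b) = -4/3 + (-1 + 1*b) = -4/3 + (-1 + b) = -7/3 + b)
N(Z) = (-22/3 + Z)⁴ (N(Z) = (((-7/3 - 5) + Z)²)² = ((-22/3 + Z)²)² = (-22/3 + Z)⁴)
(N(3)*(-19))*(-28/66) = (((-22 + 3*3)⁴/81)*(-19))*(-28/66) = (((-22 + 9)⁴/81)*(-19))*(-28*1/66) = (((1/81)*(-13)⁴)*(-19))*(-14/33) = (((1/81)*28561)*(-19))*(-14/33) = ((28561/81)*(-19))*(-14/33) = -542659/81*(-14/33) = 7597226/2673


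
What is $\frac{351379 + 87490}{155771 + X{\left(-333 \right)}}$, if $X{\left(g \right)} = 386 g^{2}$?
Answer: $\frac{438869}{42958925} \approx 0.010216$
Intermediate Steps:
$\frac{351379 + 87490}{155771 + X{\left(-333 \right)}} = \frac{351379 + 87490}{155771 + 386 \left(-333\right)^{2}} = \frac{438869}{155771 + 386 \cdot 110889} = \frac{438869}{155771 + 42803154} = \frac{438869}{42958925}$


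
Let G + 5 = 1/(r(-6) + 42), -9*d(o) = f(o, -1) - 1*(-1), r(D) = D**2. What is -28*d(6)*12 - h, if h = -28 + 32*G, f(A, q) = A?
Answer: 5836/13 ≈ 448.92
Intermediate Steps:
d(o) = -1/9 - o/9 (d(o) = -(o - 1*(-1))/9 = -(o + 1)/9 = -(1 + o)/9 = -1/9 - o/9)
G = -389/78 (G = -5 + 1/((-6)**2 + 42) = -5 + 1/(36 + 42) = -5 + 1/78 = -389/78 ≈ -4.9872)
h = -7316/39 (h = -28 + 32*(-389/78) = -28 - 6224/39 = -7316/39 ≈ -187.59)
-28*d(6)*12 - h = -28*(-1/9 - 1/9*6)*12 - 1*(-7316/39) = -28*(-1/9 - 2/3)*12 + 7316/39 = -28*(-7/9)*12 + 7316/39 = (196/9)*12 + 7316/39 = 784/3 + 7316/39 = 5836/13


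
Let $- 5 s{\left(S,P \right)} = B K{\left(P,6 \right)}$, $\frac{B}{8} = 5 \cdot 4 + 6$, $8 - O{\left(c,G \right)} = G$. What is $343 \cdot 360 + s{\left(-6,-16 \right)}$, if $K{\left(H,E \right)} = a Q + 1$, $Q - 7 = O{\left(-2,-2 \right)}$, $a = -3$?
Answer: $125560$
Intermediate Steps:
$O{\left(c,G \right)} = 8 - G$
$B = 208$ ($B = 8 \left(5 \cdot 4 + 6\right) = 8 \left(20 + 6\right) = 8 \cdot 26 = 208$)
$Q = 17$ ($Q = 7 + \left(8 - -2\right) = 7 + \left(8 + 2\right) = 7 + 10 = 17$)
$K{\left(H,E \right)} = -50$ ($K{\left(H,E \right)} = \left(-3\right) 17 + 1 = -51 + 1 = -50$)
$s{\left(S,P \right)} = 2080$ ($s{\left(S,P \right)} = - \frac{208 \left(-50\right)}{5} = \left(- \frac{1}{5}\right) \left(-10400\right) = 2080$)
$343 \cdot 360 + s{\left(-6,-16 \right)} = 343 \cdot 360 + 2080 = 123480 + 2080 = 125560$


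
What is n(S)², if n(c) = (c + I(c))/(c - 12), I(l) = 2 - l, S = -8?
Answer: 1/100 ≈ 0.010000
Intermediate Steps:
n(c) = 2/(-12 + c) (n(c) = (c + (2 - c))/(c - 12) = 2/(-12 + c))
n(S)² = (2/(-12 - 8))² = (2/(-20))² = (2*(-1/20))² = (-⅒)² = 1/100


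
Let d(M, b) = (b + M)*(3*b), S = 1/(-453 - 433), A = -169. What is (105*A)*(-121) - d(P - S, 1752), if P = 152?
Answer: -3482106225/443 ≈ -7.8603e+6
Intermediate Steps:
S = -1/886 (S = 1/(-886) = -1/886 ≈ -0.0011287)
d(M, b) = 3*b*(M + b) (d(M, b) = (M + b)*(3*b) = 3*b*(M + b))
(105*A)*(-121) - d(P - S, 1752) = (105*(-169))*(-121) - 3*1752*((152 - 1*(-1/886)) + 1752) = -17745*(-121) - 3*1752*((152 + 1/886) + 1752) = 2147145 - 3*1752*(134673/886 + 1752) = 2147145 - 3*1752*1686945/886 = 2147145 - 1*4433291460/443 = 2147145 - 4433291460/443 = -3482106225/443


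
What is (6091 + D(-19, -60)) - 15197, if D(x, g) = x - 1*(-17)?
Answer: -9108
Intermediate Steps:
D(x, g) = 17 + x (D(x, g) = x + 17 = 17 + x)
(6091 + D(-19, -60)) - 15197 = (6091 + (17 - 19)) - 15197 = (6091 - 2) - 15197 = 6089 - 15197 = -9108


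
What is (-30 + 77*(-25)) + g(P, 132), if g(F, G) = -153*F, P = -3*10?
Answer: 2635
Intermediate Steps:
P = -30
(-30 + 77*(-25)) + g(P, 132) = (-30 + 77*(-25)) - 153*(-30) = (-30 - 1925) + 4590 = -1955 + 4590 = 2635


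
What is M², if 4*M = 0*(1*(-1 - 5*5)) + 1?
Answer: 1/16 ≈ 0.062500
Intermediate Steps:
M = ¼ (M = (0*(1*(-1 - 5*5)) + 1)/4 = (0*(1*(-1 - 25)) + 1)/4 = (0*(1*(-26)) + 1)/4 = (0*(-26) + 1)/4 = (0 + 1)/4 = (¼)*1 = ¼ ≈ 0.25000)
M² = (¼)² = 1/16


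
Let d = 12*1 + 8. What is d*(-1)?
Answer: -20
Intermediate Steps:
d = 20 (d = 12 + 8 = 20)
d*(-1) = 20*(-1) = -20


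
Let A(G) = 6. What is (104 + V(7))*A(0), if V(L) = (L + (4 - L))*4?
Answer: 720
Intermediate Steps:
V(L) = 16 (V(L) = 4*4 = 16)
(104 + V(7))*A(0) = (104 + 16)*6 = 120*6 = 720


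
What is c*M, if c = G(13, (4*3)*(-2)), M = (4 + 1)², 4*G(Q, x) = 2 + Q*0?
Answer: 25/2 ≈ 12.500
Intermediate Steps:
G(Q, x) = ½ (G(Q, x) = (2 + Q*0)/4 = (2 + 0)/4 = (¼)*2 = ½)
M = 25 (M = 5² = 25)
c = ½ ≈ 0.50000
c*M = (½)*25 = 25/2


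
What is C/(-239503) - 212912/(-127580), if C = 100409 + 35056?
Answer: 766146319/694449835 ≈ 1.1032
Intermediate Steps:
C = 135465
C/(-239503) - 212912/(-127580) = 135465/(-239503) - 212912/(-127580) = 135465*(-1/239503) - 212912*(-1/127580) = -12315/21773 + 53228/31895 = 766146319/694449835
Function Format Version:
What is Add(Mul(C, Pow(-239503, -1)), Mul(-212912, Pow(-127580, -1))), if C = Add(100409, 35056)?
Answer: Rational(766146319, 694449835) ≈ 1.1032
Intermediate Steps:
C = 135465
Add(Mul(C, Pow(-239503, -1)), Mul(-212912, Pow(-127580, -1))) = Add(Mul(135465, Pow(-239503, -1)), Mul(-212912, Pow(-127580, -1))) = Add(Mul(135465, Rational(-1, 239503)), Mul(-212912, Rational(-1, 127580))) = Add(Rational(-12315, 21773), Rational(53228, 31895)) = Rational(766146319, 694449835)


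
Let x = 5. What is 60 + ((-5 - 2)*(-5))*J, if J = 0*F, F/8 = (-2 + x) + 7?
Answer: 60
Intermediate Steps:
F = 80 (F = 8*((-2 + 5) + 7) = 8*(3 + 7) = 8*10 = 80)
J = 0 (J = 0*80 = 0)
60 + ((-5 - 2)*(-5))*J = 60 + ((-5 - 2)*(-5))*0 = 60 - 7*(-5)*0 = 60 + 35*0 = 60 + 0 = 60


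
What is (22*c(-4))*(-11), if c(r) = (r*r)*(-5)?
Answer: 19360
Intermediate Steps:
c(r) = -5*r² (c(r) = r²*(-5) = -5*r²)
(22*c(-4))*(-11) = (22*(-5*(-4)²))*(-11) = (22*(-5*16))*(-11) = (22*(-80))*(-11) = -1760*(-11) = 19360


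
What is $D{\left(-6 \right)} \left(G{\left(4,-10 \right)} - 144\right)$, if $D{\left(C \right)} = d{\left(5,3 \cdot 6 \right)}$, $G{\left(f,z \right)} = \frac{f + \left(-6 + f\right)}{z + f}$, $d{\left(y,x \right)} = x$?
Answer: $-2598$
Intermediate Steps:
$G{\left(f,z \right)} = \frac{-6 + 2 f}{f + z}$
$D{\left(C \right)} = 18$ ($D{\left(C \right)} = 3 \cdot 6 = 18$)
$D{\left(-6 \right)} \left(G{\left(4,-10 \right)} - 144\right) = 18 \left(\frac{2 \left(-3 + 4\right)}{4 - 10} - 144\right) = 18 \left(2 \frac{1}{-6} \cdot 1 - 144\right) = 18 \left(2 \left(- \frac{1}{6}\right) 1 - 144\right) = 18 \left(- \frac{1}{3} - 144\right) = 18 \left(- \frac{433}{3}\right) = -2598$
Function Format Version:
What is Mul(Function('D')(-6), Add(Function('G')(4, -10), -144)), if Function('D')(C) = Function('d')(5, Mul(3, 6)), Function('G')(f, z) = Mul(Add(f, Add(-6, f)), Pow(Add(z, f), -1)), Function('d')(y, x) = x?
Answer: -2598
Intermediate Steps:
Function('G')(f, z) = Mul(Pow(Add(f, z), -1), Add(-6, Mul(2, f))) (Function('G')(f, z) = Mul(Add(-6, Mul(2, f)), Pow(Add(f, z), -1)) = Mul(Pow(Add(f, z), -1), Add(-6, Mul(2, f))))
Function('D')(C) = 18 (Function('D')(C) = Mul(3, 6) = 18)
Mul(Function('D')(-6), Add(Function('G')(4, -10), -144)) = Mul(18, Add(Mul(2, Pow(Add(4, -10), -1), Add(-3, 4)), -144)) = Mul(18, Add(Mul(2, Pow(-6, -1), 1), -144)) = Mul(18, Add(Mul(2, Rational(-1, 6), 1), -144)) = Mul(18, Add(Rational(-1, 3), -144)) = Mul(18, Rational(-433, 3)) = -2598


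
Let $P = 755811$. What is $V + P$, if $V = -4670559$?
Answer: $-3914748$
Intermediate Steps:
$V + P = -4670559 + 755811 = -3914748$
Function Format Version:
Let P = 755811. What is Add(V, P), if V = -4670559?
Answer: -3914748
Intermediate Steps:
Add(V, P) = Add(-4670559, 755811) = -3914748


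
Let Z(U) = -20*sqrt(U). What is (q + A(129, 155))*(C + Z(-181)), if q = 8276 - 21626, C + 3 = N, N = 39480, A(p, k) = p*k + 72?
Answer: 265167009 - 134340*I*sqrt(181) ≈ 2.6517e+8 - 1.8074e+6*I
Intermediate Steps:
A(p, k) = 72 + k*p (A(p, k) = k*p + 72 = 72 + k*p)
C = 39477 (C = -3 + 39480 = 39477)
q = -13350
(q + A(129, 155))*(C + Z(-181)) = (-13350 + (72 + 155*129))*(39477 - 20*I*sqrt(181)) = (-13350 + (72 + 19995))*(39477 - 20*I*sqrt(181)) = (-13350 + 20067)*(39477 - 20*I*sqrt(181)) = 6717*(39477 - 20*I*sqrt(181)) = 265167009 - 134340*I*sqrt(181)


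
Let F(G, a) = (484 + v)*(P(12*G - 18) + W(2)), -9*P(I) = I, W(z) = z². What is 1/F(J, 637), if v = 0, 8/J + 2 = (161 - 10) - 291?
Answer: 213/626296 ≈ 0.00034009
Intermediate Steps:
J = -4/71 (J = 8/(-2 + ((161 - 10) - 291)) = 8/(-2 + (151 - 291)) = 8/(-2 - 140) = 8/(-142) = 8*(-1/142) = -4/71 ≈ -0.056338)
P(I) = -I/9
F(G, a) = 2904 - 1936*G/3 (F(G, a) = (484 + 0)*(-(12*G - 18)/9 + 2²) = 484*(-(-18 + 12*G)/9 + 4) = 484*((2 - 4*G/3) + 4) = 484*(6 - 4*G/3) = 2904 - 1936*G/3)
1/F(J, 637) = 1/(2904 - 1936/3*(-4/71)) = 1/(2904 + 7744/213) = 1/(626296/213) = 213/626296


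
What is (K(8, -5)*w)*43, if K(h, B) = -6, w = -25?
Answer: 6450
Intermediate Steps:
(K(8, -5)*w)*43 = -6*(-25)*43 = 150*43 = 6450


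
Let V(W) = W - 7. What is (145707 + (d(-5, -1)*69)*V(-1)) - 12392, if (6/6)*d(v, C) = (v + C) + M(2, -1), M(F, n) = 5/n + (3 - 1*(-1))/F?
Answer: 138283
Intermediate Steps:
M(F, n) = 4/F + 5/n (M(F, n) = 5/n + (3 + 1)/F = 5/n + 4/F = 4/F + 5/n)
V(W) = -7 + W
d(v, C) = -3 + C + v (d(v, C) = (v + C) + (4/2 + 5/(-1)) = (C + v) + (4*(1/2) + 5*(-1)) = (C + v) + (2 - 5) = (C + v) - 3 = -3 + C + v)
(145707 + (d(-5, -1)*69)*V(-1)) - 12392 = (145707 + ((-3 - 1 - 5)*69)*(-7 - 1)) - 12392 = (145707 - 9*69*(-8)) - 12392 = (145707 - 621*(-8)) - 12392 = (145707 + 4968) - 12392 = 150675 - 12392 = 138283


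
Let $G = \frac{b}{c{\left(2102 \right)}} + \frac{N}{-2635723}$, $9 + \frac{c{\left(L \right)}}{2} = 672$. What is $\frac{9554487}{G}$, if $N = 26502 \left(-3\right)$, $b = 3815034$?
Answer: $\frac{5565438831741321}{1675913047423} \approx 3320.8$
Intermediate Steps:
$c{\left(L \right)} = 1326$ ($c{\left(L \right)} = -18 + 2 \cdot 672 = -18 + 1344 = 1326$)
$N = -79506$
$G = \frac{1675913047423}{582494783}$ ($G = \frac{3815034}{1326} - \frac{79506}{-2635723} = 3815034 \cdot \frac{1}{1326} - - \frac{79506}{2635723} = \frac{635839}{221} + \frac{79506}{2635723} = \frac{1675913047423}{582494783} \approx 2877.1$)
$\frac{9554487}{G} = \frac{9554487}{\frac{1675913047423}{582494783}} = 9554487 \cdot \frac{582494783}{1675913047423} = \frac{5565438831741321}{1675913047423}$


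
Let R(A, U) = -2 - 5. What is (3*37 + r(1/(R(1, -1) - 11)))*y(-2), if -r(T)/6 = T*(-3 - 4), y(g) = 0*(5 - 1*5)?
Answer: 0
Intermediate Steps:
R(A, U) = -7
y(g) = 0 (y(g) = 0*(5 - 5) = 0*0 = 0)
r(T) = 42*T (r(T) = -6*T*(-3 - 4) = -6*T*(-7) = -(-42)*T = 42*T)
(3*37 + r(1/(R(1, -1) - 11)))*y(-2) = (3*37 + 42/(-7 - 11))*0 = (111 + 42/(-18))*0 = (111 + 42*(-1/18))*0 = (111 - 7/3)*0 = (326/3)*0 = 0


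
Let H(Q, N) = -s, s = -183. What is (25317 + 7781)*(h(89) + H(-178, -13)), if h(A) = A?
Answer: 9002656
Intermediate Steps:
H(Q, N) = 183 (H(Q, N) = -1*(-183) = 183)
(25317 + 7781)*(h(89) + H(-178, -13)) = (25317 + 7781)*(89 + 183) = 33098*272 = 9002656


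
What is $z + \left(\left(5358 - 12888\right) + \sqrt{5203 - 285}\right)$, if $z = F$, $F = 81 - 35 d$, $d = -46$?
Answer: $-5839 + \sqrt{4918} \approx -5768.9$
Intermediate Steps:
$F = 1691$ ($F = 81 - -1610 = 81 + 1610 = 1691$)
$z = 1691$
$z + \left(\left(5358 - 12888\right) + \sqrt{5203 - 285}\right) = 1691 + \left(\left(5358 - 12888\right) + \sqrt{5203 - 285}\right) = 1691 - \left(7530 - \sqrt{4918}\right) = -5839 + \sqrt{4918}$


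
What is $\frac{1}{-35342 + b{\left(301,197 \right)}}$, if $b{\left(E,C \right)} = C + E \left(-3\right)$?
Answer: $- \frac{1}{36048} \approx -2.7741 \cdot 10^{-5}$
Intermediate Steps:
$b{\left(E,C \right)} = C - 3 E$
$\frac{1}{-35342 + b{\left(301,197 \right)}} = \frac{1}{-35342 + \left(197 - 903\right)} = \frac{1}{-35342 - 706} = \frac{1}{-36048} = - \frac{1}{36048}$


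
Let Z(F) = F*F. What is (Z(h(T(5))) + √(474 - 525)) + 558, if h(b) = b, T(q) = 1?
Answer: 559 + I*√51 ≈ 559.0 + 7.1414*I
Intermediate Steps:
Z(F) = F²
(Z(h(T(5))) + √(474 - 525)) + 558 = (1² + √(474 - 525)) + 558 = (1 + √(-51)) + 558 = (1 + I*√51) + 558 = 559 + I*√51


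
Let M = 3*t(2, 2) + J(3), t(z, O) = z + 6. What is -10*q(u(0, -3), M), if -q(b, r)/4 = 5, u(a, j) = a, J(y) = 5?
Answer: 200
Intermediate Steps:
t(z, O) = 6 + z
M = 29 (M = 3*(6 + 2) + 5 = 3*8 + 5 = 24 + 5 = 29)
q(b, r) = -20 (q(b, r) = -4*5 = -20)
-10*q(u(0, -3), M) = -10*(-20) = 200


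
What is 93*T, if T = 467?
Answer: 43431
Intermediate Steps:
93*T = 93*467 = 43431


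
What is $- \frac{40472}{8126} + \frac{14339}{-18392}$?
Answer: $- \frac{430439869}{74726696} \approx -5.7602$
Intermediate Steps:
$- \frac{40472}{8126} + \frac{14339}{-18392} = \left(-40472\right) \frac{1}{8126} + 14339 \left(- \frac{1}{18392}\right) = - \frac{20236}{4063} - \frac{14339}{18392} = - \frac{430439869}{74726696}$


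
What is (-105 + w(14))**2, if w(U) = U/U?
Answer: 10816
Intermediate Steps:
w(U) = 1
(-105 + w(14))**2 = (-105 + 1)**2 = (-104)**2 = 10816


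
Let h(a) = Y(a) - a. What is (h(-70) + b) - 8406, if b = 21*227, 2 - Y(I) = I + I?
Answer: -3427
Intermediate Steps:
Y(I) = 2 - 2*I (Y(I) = 2 - (I + I) = 2 - 2*I)
b = 4767
h(a) = 2 - 3*a (h(a) = (2 - 2*a) - a = 2 - 3*a)
(h(-70) + b) - 8406 = ((2 - 3*(-70)) + 4767) - 8406 = ((2 + 210) + 4767) - 8406 = (212 + 4767) - 8406 = 4979 - 8406 = -3427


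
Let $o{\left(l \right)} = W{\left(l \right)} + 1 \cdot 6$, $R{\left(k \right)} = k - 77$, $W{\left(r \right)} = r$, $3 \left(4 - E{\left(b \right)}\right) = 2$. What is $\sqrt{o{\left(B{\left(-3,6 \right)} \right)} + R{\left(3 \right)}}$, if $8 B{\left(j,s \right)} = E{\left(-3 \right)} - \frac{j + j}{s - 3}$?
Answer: $\frac{i \sqrt{606}}{3} \approx 8.2057 i$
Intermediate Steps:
$E{\left(b \right)} = \frac{10}{3}$ ($E{\left(b \right)} = 4 - \frac{2}{3} = \frac{10}{3}$)
$R{\left(k \right)} = -77 + k$
$B{\left(j,s \right)} = \frac{5}{12} - \frac{j}{4 \left(-3 + s\right)}$ ($B{\left(j,s \right)} = \frac{\frac{10}{3} - \frac{j + j}{s - 3}}{8} = \frac{\frac{10}{3} - \frac{2 j}{-3 + s}}{8} = \frac{5}{12} - \frac{j}{4 \left(-3 + s\right)}$)
$o{\left(l \right)} = 6 + l$ ($o{\left(l \right)} = l + 1 \cdot 6 = l + 6 = 6 + l$)
$\sqrt{o{\left(B{\left(-3,6 \right)} \right)} + R{\left(3 \right)}} = \sqrt{\left(6 + \frac{-15 - -9 + 5 \cdot 6}{12 \left(-3 + 6\right)}\right) + \left(-77 + 3\right)} = \sqrt{\left(6 + \frac{-15 + 9 + 30}{12 \cdot 3}\right) - 74} = \sqrt{\left(6 + \frac{1}{12} \cdot \frac{1}{3} \cdot 24\right) - 74} = \sqrt{\left(6 + \frac{2}{3}\right) - 74} = \sqrt{\frac{20}{3} - 74} = \sqrt{- \frac{202}{3}} = \frac{i \sqrt{606}}{3}$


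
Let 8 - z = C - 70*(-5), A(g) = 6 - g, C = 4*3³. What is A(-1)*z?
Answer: -3150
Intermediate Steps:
C = 108 (C = 4*27 = 108)
z = -450 (z = 8 - (108 - 70*(-5)) = 8 - (108 - 1*(-350)) = 8 - (108 + 350) = 8 - 1*458 = 8 - 458 = -450)
A(-1)*z = (6 - 1*(-1))*(-450) = (6 + 1)*(-450) = 7*(-450) = -3150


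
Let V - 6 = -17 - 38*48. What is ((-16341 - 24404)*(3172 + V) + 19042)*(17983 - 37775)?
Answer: 1077813399216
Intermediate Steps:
V = -1835 (V = 6 + (-17 - 38*48) = 6 + (-17 - 1824) = 6 - 1841 = -1835)
((-16341 - 24404)*(3172 + V) + 19042)*(17983 - 37775) = ((-16341 - 24404)*(3172 - 1835) + 19042)*(17983 - 37775) = (-40745*1337 + 19042)*(-19792) = (-54476065 + 19042)*(-19792) = -54457023*(-19792) = 1077813399216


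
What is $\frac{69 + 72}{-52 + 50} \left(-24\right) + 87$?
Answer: $1779$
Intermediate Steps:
$\frac{69 + 72}{-52 + 50} \left(-24\right) + 87 = \frac{141}{-2} \left(-24\right) + 87 = 141 \left(- \frac{1}{2}\right) \left(-24\right) + 87 = \left(- \frac{141}{2}\right) \left(-24\right) + 87 = 1692 + 87 = 1779$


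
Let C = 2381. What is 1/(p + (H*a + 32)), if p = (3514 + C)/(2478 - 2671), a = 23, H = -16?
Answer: -193/70743 ≈ -0.0027282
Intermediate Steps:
p = -5895/193 (p = (3514 + 2381)/(2478 - 2671) = 5895/(-193) = 5895*(-1/193) = -5895/193 ≈ -30.544)
1/(p + (H*a + 32)) = 1/(-5895/193 + (-16*23 + 32)) = 1/(-5895/193 + (-368 + 32)) = 1/(-5895/193 - 336) = 1/(-70743/193) = -193/70743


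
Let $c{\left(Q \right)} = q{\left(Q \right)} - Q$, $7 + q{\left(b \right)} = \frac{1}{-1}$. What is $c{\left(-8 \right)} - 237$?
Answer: $-237$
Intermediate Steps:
$q{\left(b \right)} = -8$ ($q{\left(b \right)} = -7 + \frac{1}{-1} = -7 - 1 = -8$)
$c{\left(Q \right)} = -8 - Q$
$c{\left(-8 \right)} - 237 = \left(-8 - -8\right) - 237 = \left(-8 + 8\right) - 237 = 0 - 237 = -237$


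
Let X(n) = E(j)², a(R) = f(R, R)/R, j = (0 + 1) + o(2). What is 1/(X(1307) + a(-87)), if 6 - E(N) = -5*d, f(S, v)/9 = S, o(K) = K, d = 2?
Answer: 1/265 ≈ 0.0037736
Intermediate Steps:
f(S, v) = 9*S
j = 3 (j = (0 + 1) + 2 = 1 + 2 = 3)
a(R) = 9 (a(R) = (9*R)/R = 9)
E(N) = 16 (E(N) = 6 - (-5)*2 = 6 - 1*(-10) = 6 + 10 = 16)
X(n) = 256 (X(n) = 16² = 256)
1/(X(1307) + a(-87)) = 1/(256 + 9) = 1/265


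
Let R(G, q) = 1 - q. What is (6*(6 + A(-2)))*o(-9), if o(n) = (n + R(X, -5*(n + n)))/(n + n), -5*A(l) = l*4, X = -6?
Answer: 3724/15 ≈ 248.27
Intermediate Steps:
A(l) = -4*l/5 (A(l) = -l*4/5 = -4*l/5)
o(n) = (1 + 11*n)/(2*n) (o(n) = (n + (1 - (-5)*(n + n)))/(n + n) = (n + (1 - (-5)*2*n))/((2*n)) = (n + (1 - (-10)*n))*(1/(2*n)) = (n + (1 + 10*n))*(1/(2*n)) = (1 + 11*n)*(1/(2*n)) = (1 + 11*n)/(2*n))
(6*(6 + A(-2)))*o(-9) = (6*(6 - 4/5*(-2)))*((1/2)*(1 + 11*(-9))/(-9)) = (6*(6 + 8/5))*((1/2)*(-1/9)*(1 - 99)) = (6*(38/5))*((1/2)*(-1/9)*(-98)) = (228/5)*(49/9) = 3724/15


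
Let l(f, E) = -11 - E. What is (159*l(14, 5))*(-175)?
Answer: 445200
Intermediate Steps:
(159*l(14, 5))*(-175) = (159*(-11 - 1*5))*(-175) = (159*(-11 - 5))*(-175) = (159*(-16))*(-175) = -2544*(-175) = 445200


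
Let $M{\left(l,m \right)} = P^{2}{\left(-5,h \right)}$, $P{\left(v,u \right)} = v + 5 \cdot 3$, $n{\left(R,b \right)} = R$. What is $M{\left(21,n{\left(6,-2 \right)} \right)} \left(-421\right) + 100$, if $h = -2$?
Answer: $-42000$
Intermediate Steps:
$P{\left(v,u \right)} = 15 + v$ ($P{\left(v,u \right)} = v + 15 = 15 + v$)
$M{\left(l,m \right)} = 100$ ($M{\left(l,m \right)} = \left(15 - 5\right)^{2} = 10^{2} = 100$)
$M{\left(21,n{\left(6,-2 \right)} \right)} \left(-421\right) + 100 = 100 \left(-421\right) + 100 = -42100 + 100 = -42000$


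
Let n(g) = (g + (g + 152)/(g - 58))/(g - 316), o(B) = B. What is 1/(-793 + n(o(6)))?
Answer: -8060/6391657 ≈ -0.0012610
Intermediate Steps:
n(g) = (g + (152 + g)/(-58 + g))/(-316 + g)
1/(-793 + n(o(6))) = 1/(-793 + (152 + 6**2 - 57*6)/(18328 + 6**2 - 374*6)) = 1/(-793 + (152 + 36 - 342)/(18328 + 36 - 2244)) = 1/(-793 - 154/16120) = 1/(-793 + (1/16120)*(-154)) = 1/(-793 - 77/8060) = 1/(-6391657/8060) = -8060/6391657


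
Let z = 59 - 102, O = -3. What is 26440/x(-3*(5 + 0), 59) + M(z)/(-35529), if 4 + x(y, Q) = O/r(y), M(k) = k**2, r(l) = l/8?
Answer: -391412999/35529 ≈ -11017.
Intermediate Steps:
r(l) = l/8 (r(l) = l*(1/8) = l/8)
z = -43
x(y, Q) = -4 - 24/y (x(y, Q) = -4 - 3*8/y = -4 - 24/y)
26440/x(-3*(5 + 0), 59) + M(z)/(-35529) = 26440/(-4 - 24*(-1/(3*(5 + 0)))) + (-43)**2/(-35529) = 26440/(-4 - 24/((-3*5))) + 1849*(-1/35529) = 26440/(-4 - 24/(-15)) - 1849/35529 = 26440/(-4 - 24*(-1/15)) - 1849/35529 = 26440/(-4 + 8/5) - 1849/35529 = 26440/(-12/5) - 1849/35529 = 26440*(-5/12) - 1849/35529 = -33050/3 - 1849/35529 = -391412999/35529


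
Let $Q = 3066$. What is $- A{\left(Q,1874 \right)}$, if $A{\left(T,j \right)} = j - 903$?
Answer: $-971$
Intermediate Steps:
$A{\left(T,j \right)} = -903 + j$ ($A{\left(T,j \right)} = j - 903 = -903 + j$)
$- A{\left(Q,1874 \right)} = - (-903 + 1874) = \left(-1\right) 971 = -971$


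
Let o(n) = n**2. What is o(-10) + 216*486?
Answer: 105076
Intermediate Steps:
o(-10) + 216*486 = (-10)**2 + 216*486 = 100 + 104976 = 105076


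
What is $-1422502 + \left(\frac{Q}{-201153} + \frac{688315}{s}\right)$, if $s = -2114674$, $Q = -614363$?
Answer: $- \frac{605092809726247777}{425373019122} \approx -1.4225 \cdot 10^{6}$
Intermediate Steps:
$-1422502 + \left(\frac{Q}{-201153} + \frac{688315}{s}\right) = -1422502 + \left(- \frac{614363}{-201153} + \frac{688315}{-2114674}\right) = -1422502 + \left(\left(-614363\right) \left(- \frac{1}{201153}\right) + 688315 \left(- \frac{1}{2114674}\right)\right) = -1422502 + \left(\frac{614363}{201153} - \frac{688315}{2114674}\right) = -1422502 + \frac{1160720835467}{425373019122} = - \frac{605092809726247777}{425373019122}$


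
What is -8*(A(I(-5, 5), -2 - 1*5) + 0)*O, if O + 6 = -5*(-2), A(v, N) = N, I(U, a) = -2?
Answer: 224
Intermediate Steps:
O = 4 (O = -6 - 5*(-2) = -6 + 10 = 4)
-8*(A(I(-5, 5), -2 - 1*5) + 0)*O = -8*((-2 - 1*5) + 0)*4 = -8*((-2 - 5) + 0)*4 = -8*(-7 + 0)*4 = -(-56)*4 = -8*(-28) = 224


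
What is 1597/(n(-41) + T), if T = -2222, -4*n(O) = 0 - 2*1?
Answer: -3194/4443 ≈ -0.71888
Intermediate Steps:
n(O) = 1/2 (n(O) = -(0 - 2*1)/4 = -(0 - 2)/4 = -1/4*(-2) = 1/2)
1597/(n(-41) + T) = 1597/(1/2 - 2222) = 1597/(-4443/2) = 1597*(-2/4443) = -3194/4443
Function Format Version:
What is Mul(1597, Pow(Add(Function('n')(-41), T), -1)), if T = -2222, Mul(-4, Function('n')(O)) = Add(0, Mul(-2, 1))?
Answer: Rational(-3194, 4443) ≈ -0.71888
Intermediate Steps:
Function('n')(O) = Rational(1, 2) (Function('n')(O) = Mul(Rational(-1, 4), Add(0, Mul(-2, 1))) = Mul(Rational(-1, 4), Add(0, -2)) = Mul(Rational(-1, 4), -2) = Rational(1, 2))
Mul(1597, Pow(Add(Function('n')(-41), T), -1)) = Mul(1597, Pow(Add(Rational(1, 2), -2222), -1)) = Mul(1597, Pow(Rational(-4443, 2), -1)) = Mul(1597, Rational(-2, 4443)) = Rational(-3194, 4443)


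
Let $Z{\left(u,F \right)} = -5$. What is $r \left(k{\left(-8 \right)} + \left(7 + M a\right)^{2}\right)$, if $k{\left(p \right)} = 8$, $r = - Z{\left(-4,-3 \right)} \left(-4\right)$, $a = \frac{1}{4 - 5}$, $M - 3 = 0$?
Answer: $-480$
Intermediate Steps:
$M = 3$ ($M = 3 + 0 = 3$)
$a = -1$ ($a = \frac{1}{-1} = -1$)
$r = -20$ ($r = \left(-1\right) \left(-5\right) \left(-4\right) = 5 \left(-4\right) = -20$)
$r \left(k{\left(-8 \right)} + \left(7 + M a\right)^{2}\right) = - 20 \left(8 + \left(7 + 3 \left(-1\right)\right)^{2}\right) = - 20 \left(8 + \left(7 - 3\right)^{2}\right) = - 20 \left(8 + 4^{2}\right) = - 20 \left(8 + 16\right) = \left(-20\right) 24 = -480$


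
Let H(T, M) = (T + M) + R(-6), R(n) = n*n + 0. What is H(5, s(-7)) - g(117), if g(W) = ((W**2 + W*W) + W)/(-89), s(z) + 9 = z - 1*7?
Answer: 29097/89 ≈ 326.93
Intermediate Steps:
R(n) = n**2 (R(n) = n**2 + 0 = n**2)
s(z) = -16 + z (s(z) = -9 + (z - 1*7) = -9 + (z - 7) = -9 + (-7 + z) = -16 + z)
H(T, M) = 36 + M + T (H(T, M) = (T + M) + (-6)**2 = (M + T) + 36 = 36 + M + T)
g(W) = -2*W**2/89 - W/89 (g(W) = ((W**2 + W**2) + W)*(-1/89) = (2*W**2 + W)*(-1/89) = (W + 2*W**2)*(-1/89) = -2*W**2/89 - W/89)
H(5, s(-7)) - g(117) = (36 + (-16 - 7) + 5) - (-1)*117*(1 + 2*117)/89 = (36 - 23 + 5) - (-1)*117*(1 + 234)/89 = 18 - (-1)*117*235/89 = 18 - 1*(-27495/89) = 18 + 27495/89 = 29097/89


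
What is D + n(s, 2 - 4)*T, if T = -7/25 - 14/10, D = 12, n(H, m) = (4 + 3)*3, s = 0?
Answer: -582/25 ≈ -23.280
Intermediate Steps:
n(H, m) = 21 (n(H, m) = 7*3 = 21)
T = -42/25 (T = -7*1/25 - 14*⅒ = -7/25 - 7/5 = -42/25 ≈ -1.6800)
D + n(s, 2 - 4)*T = 12 + 21*(-42/25) = 12 - 882/25 = -582/25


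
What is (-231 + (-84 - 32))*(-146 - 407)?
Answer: 191891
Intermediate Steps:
(-231 + (-84 - 32))*(-146 - 407) = (-231 - 116)*(-553) = -347*(-553) = 191891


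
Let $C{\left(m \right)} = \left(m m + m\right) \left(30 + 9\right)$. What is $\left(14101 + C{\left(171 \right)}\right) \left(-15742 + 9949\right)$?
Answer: $-6726652017$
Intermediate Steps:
$C{\left(m \right)} = 39 m + 39 m^{2}$ ($C{\left(m \right)} = \left(m^{2} + m\right) 39 = \left(m + m^{2}\right) 39 = 39 m + 39 m^{2}$)
$\left(14101 + C{\left(171 \right)}\right) \left(-15742 + 9949\right) = \left(14101 + 39 \cdot 171 \left(1 + 171\right)\right) \left(-15742 + 9949\right) = \left(14101 + 39 \cdot 171 \cdot 172\right) \left(-5793\right) = \left(14101 + 1147068\right) \left(-5793\right) = 1161169 \left(-5793\right) = -6726652017$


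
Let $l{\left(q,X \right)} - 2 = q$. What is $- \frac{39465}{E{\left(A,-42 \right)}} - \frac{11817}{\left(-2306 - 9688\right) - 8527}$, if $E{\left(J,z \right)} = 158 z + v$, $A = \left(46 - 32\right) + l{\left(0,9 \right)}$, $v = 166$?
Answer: $\frac{177263451}{26554174} \approx 6.6755$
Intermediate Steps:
$l{\left(q,X \right)} = 2 + q$
$A = 16$ ($A = \left(46 - 32\right) + \left(2 + 0\right) = 14 + 2 = 16$)
$E{\left(J,z \right)} = 166 + 158 z$ ($E{\left(J,z \right)} = 158 z + 166 = 166 + 158 z$)
$- \frac{39465}{E{\left(A,-42 \right)}} - \frac{11817}{\left(-2306 - 9688\right) - 8527} = - \frac{39465}{166 + 158 \left(-42\right)} - \frac{11817}{\left(-2306 - 9688\right) - 8527} = - \frac{39465}{166 - 6636} - \frac{11817}{-11994 - 8527} = - \frac{39465}{-6470} - \frac{11817}{-20521} = \left(-39465\right) \left(- \frac{1}{6470}\right) - - \frac{11817}{20521} = \frac{7893}{1294} + \frac{11817}{20521} = \frac{177263451}{26554174}$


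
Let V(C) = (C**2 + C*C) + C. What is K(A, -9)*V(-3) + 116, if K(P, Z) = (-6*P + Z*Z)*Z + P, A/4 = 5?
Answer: 5681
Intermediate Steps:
A = 20 (A = 4*5 = 20)
V(C) = C + 2*C**2 (V(C) = (C**2 + C**2) + C = 2*C**2 + C = C + 2*C**2)
K(P, Z) = P + Z*(Z**2 - 6*P) (K(P, Z) = (-6*P + Z**2)*Z + P = (Z**2 - 6*P)*Z + P = Z*(Z**2 - 6*P) + P = P + Z*(Z**2 - 6*P))
K(A, -9)*V(-3) + 116 = (20 + (-9)**3 - 6*20*(-9))*(-3*(1 + 2*(-3))) + 116 = (20 - 729 + 1080)*(-3*(1 - 6)) + 116 = 371*(-3*(-5)) + 116 = 371*15 + 116 = 5565 + 116 = 5681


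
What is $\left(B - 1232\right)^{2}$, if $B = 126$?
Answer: $1223236$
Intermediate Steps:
$\left(B - 1232\right)^{2} = \left(126 - 1232\right)^{2} = \left(-1106\right)^{2} = 1223236$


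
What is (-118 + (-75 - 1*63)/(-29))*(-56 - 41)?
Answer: 318548/29 ≈ 10984.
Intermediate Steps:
(-118 + (-75 - 1*63)/(-29))*(-56 - 41) = (-118 + (-75 - 63)*(-1/29))*(-97) = (-118 - 138*(-1/29))*(-97) = (-118 + 138/29)*(-97) = -3284/29*(-97) = 318548/29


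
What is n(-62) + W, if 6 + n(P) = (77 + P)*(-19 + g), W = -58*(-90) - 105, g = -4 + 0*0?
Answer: 4764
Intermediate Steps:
g = -4 (g = -4 + 0 = -4)
W = 5115 (W = 5220 - 105 = 5115)
n(P) = -1777 - 23*P (n(P) = -6 + (77 + P)*(-19 - 4) = -6 + (77 + P)*(-23) = -6 + (-1771 - 23*P) = -1777 - 23*P)
n(-62) + W = (-1777 - 23*(-62)) + 5115 = (-1777 + 1426) + 5115 = -351 + 5115 = 4764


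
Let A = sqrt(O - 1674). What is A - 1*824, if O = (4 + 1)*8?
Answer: -824 + I*sqrt(1634) ≈ -824.0 + 40.423*I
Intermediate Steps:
O = 40 (O = 5*8 = 40)
A = I*sqrt(1634) (A = sqrt(40 - 1674) = sqrt(-1634) = I*sqrt(1634) ≈ 40.423*I)
A - 1*824 = I*sqrt(1634) - 1*824 = I*sqrt(1634) - 824 = -824 + I*sqrt(1634)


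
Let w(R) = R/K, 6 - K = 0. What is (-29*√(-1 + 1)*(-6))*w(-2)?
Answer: 0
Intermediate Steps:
K = 6 (K = 6 - 1*0 = 6 + 0 = 6)
w(R) = R/6
(-29*√(-1 + 1)*(-6))*w(-2) = (-29*√(-1 + 1)*(-6))*((⅙)*(-2)) = -29*√0*(-6)*(-⅓) = -0*(-6)*(-⅓) = -29*0*(-⅓) = 0*(-⅓) = 0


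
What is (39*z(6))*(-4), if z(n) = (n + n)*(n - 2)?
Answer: -7488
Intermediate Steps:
z(n) = 2*n*(-2 + n) (z(n) = (2*n)*(-2 + n) = 2*n*(-2 + n))
(39*z(6))*(-4) = (39*(2*6*(-2 + 6)))*(-4) = (39*(2*6*4))*(-4) = (39*48)*(-4) = 1872*(-4) = -7488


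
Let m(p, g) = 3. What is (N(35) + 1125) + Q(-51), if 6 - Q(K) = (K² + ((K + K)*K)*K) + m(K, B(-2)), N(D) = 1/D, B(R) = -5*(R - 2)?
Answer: 9234016/35 ≈ 2.6383e+5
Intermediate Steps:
B(R) = 10 - 5*R (B(R) = -5*(-2 + R) = 10 - 5*R)
Q(K) = 3 - K² - 2*K³ (Q(K) = 6 - ((K² + ((K + K)*K)*K) + 3) = 6 - ((K² + ((2*K)*K)*K) + 3) = 6 - ((K² + (2*K²)*K) + 3) = 6 - ((K² + 2*K³) + 3) = 6 - (3 + K² + 2*K³) = 6 + (-3 - K² - 2*K³) = 3 - K² - 2*K³)
(N(35) + 1125) + Q(-51) = (1/35 + 1125) + (3 - 1*(-51)² - 2*(-51)³) = (1/35 + 1125) + (3 - 1*2601 - 2*(-132651)) = 39376/35 + (3 - 2601 + 265302) = 39376/35 + 262704 = 9234016/35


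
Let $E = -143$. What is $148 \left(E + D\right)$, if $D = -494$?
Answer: $-94276$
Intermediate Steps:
$148 \left(E + D\right) = 148 \left(-143 - 494\right) = 148 \left(-637\right) = -94276$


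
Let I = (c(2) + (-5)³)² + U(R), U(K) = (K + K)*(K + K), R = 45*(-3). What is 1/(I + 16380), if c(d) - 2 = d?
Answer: 1/103921 ≈ 9.6227e-6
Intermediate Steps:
R = -135
U(K) = 4*K² (U(K) = (2*K)*(2*K) = 4*K²)
c(d) = 2 + d
I = 87541 (I = ((2 + 2) + (-5)³)² + 4*(-135)² = (4 - 125)² + 4*18225 = (-121)² + 72900 = 14641 + 72900 = 87541)
1/(I + 16380) = 1/(87541 + 16380) = 1/103921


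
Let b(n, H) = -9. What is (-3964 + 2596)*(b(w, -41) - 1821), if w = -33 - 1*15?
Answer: 2503440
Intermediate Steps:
w = -48 (w = -33 - 15 = -48)
(-3964 + 2596)*(b(w, -41) - 1821) = (-3964 + 2596)*(-9 - 1821) = -1368*(-1830) = 2503440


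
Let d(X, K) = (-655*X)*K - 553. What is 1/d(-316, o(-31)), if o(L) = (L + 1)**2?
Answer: 1/186281447 ≈ 5.3682e-9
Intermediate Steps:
o(L) = (1 + L)**2
d(X, K) = -553 - 655*K*X (d(X, K) = -655*K*X - 553 = -553 - 655*K*X)
1/d(-316, o(-31)) = 1/(-553 - 655*(1 - 31)**2*(-316)) = 1/(-553 - 655*(-30)**2*(-316)) = 1/(-553 - 655*900*(-316)) = 1/(-553 + 186282000) = 1/186281447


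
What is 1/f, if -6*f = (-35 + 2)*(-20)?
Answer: -1/110 ≈ -0.0090909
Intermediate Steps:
f = -110 (f = -(-35 + 2)*(-20)/6 = -(-11)*(-20)/2 = -⅙*660 = -110)
1/f = 1/(-110) = -1/110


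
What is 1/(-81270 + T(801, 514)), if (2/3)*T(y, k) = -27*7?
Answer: -2/163107 ≈ -1.2262e-5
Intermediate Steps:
T(y, k) = -567/2 (T(y, k) = 3*(-27*7)/2 = (3/2)*(-189) = -567/2)
1/(-81270 + T(801, 514)) = 1/(-81270 - 567/2) = 1/(-163107/2) = -2/163107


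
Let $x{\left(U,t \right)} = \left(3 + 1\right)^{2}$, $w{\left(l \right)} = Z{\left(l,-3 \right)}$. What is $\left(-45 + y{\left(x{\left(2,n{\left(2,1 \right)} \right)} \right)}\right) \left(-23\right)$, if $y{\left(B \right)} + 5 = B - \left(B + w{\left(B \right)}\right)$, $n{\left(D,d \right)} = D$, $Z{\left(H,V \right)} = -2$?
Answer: $1104$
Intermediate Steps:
$w{\left(l \right)} = -2$
$x{\left(U,t \right)} = 16$ ($x{\left(U,t \right)} = 4^{2} = 16$)
$y{\left(B \right)} = -3$ ($y{\left(B \right)} = -5 + \left(B - \left(B - 2\right)\right) = -5 + \left(B - \left(-2 + B\right)\right) = -5 + 2 = -3$)
$\left(-45 + y{\left(x{\left(2,n{\left(2,1 \right)} \right)} \right)}\right) \left(-23\right) = \left(-45 - 3\right) \left(-23\right) = \left(-48\right) \left(-23\right) = 1104$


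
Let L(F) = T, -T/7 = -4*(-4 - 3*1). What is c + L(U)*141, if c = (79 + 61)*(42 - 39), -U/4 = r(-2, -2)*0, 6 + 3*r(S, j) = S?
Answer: -27216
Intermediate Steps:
r(S, j) = -2 + S/3
U = 0 (U = -4*(-2 + (⅓)*(-2))*0 = -4*(-2 - ⅔)*0 = -(-32)*0/3 = -4*0 = 0)
T = -196 (T = -(-28)*(-4 - 3*1) = -(-28)*(-4 - 3) = -(-28)*(-7) = -7*28 = -196)
L(F) = -196
c = 420 (c = 140*3 = 420)
c + L(U)*141 = 420 - 196*141 = 420 - 27636 = -27216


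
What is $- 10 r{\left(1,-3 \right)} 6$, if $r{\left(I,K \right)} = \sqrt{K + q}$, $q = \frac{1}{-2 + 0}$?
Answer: $- 30 i \sqrt{14} \approx - 112.25 i$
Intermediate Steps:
$q = - \frac{1}{2}$ ($q = \frac{1}{-2} = - \frac{1}{2} \approx -0.5$)
$r{\left(I,K \right)} = \sqrt{- \frac{1}{2} + K}$ ($r{\left(I,K \right)} = \sqrt{K - \frac{1}{2}} = \sqrt{- \frac{1}{2} + K}$)
$- 10 r{\left(1,-3 \right)} 6 = - 10 \frac{\sqrt{-2 + 4 \left(-3\right)}}{2} \cdot 6 = - 10 \frac{\sqrt{-2 - 12}}{2} \cdot 6 = - 10 \frac{\sqrt{-14}}{2} \cdot 6 = - 10 \frac{i \sqrt{14}}{2} \cdot 6 = - 5 i \sqrt{14} \cdot 6 = - 30 i \sqrt{14}$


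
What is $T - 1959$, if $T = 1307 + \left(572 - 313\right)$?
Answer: $-393$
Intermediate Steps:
$T = 1566$ ($T = 1307 + 259 = 1566$)
$T - 1959 = 1566 - 1959 = -393$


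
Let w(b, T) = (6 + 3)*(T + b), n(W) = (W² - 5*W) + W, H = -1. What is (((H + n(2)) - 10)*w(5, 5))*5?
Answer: -6750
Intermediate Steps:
n(W) = W² - 4*W
w(b, T) = 9*T + 9*b (w(b, T) = 9*(T + b) = 9*T + 9*b)
(((H + n(2)) - 10)*w(5, 5))*5 = (((-1 + 2*(-4 + 2)) - 10)*(9*5 + 9*5))*5 = (((-1 + 2*(-2)) - 10)*(45 + 45))*5 = (((-1 - 4) - 10)*90)*5 = ((-5 - 10)*90)*5 = -15*90*5 = -1350*5 = -6750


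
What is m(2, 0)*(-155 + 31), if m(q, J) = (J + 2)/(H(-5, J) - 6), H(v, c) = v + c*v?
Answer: 248/11 ≈ 22.545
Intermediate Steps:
m(q, J) = (2 + J)/(-11 - 5*J) (m(q, J) = (J + 2)/(-5*(1 + J) - 6) = (2 + J)/((-5 - 5*J) - 6) = (2 + J)/(-11 - 5*J))
m(2, 0)*(-155 + 31) = ((-2 - 1*0)/(11 + 5*0))*(-155 + 31) = ((-2 + 0)/(11 + 0))*(-124) = (-2/11)*(-124) = ((1/11)*(-2))*(-124) = -2/11*(-124) = 248/11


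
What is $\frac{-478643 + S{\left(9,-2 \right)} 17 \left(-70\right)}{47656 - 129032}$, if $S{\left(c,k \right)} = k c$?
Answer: $\frac{457223}{81376} \approx 5.6186$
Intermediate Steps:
$S{\left(c,k \right)} = c k$
$\frac{-478643 + S{\left(9,-2 \right)} 17 \left(-70\right)}{47656 - 129032} = \frac{-478643 + 9 \left(-2\right) 17 \left(-70\right)}{47656 - 129032} = \frac{-478643 + \left(-18\right) 17 \left(-70\right)}{-81376} = \left(-478643 - -21420\right) \left(- \frac{1}{81376}\right) = \left(-478643 + 21420\right) \left(- \frac{1}{81376}\right) = \left(-457223\right) \left(- \frac{1}{81376}\right) = \frac{457223}{81376}$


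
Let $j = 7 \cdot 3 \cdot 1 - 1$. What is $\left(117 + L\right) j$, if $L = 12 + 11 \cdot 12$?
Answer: $5220$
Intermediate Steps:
$L = 144$ ($L = 12 + 132 = 144$)
$j = 20$ ($j = 7 \cdot 3 - 1 = 21 - 1 = 20$)
$\left(117 + L\right) j = \left(117 + 144\right) 20 = 261 \cdot 20 = 5220$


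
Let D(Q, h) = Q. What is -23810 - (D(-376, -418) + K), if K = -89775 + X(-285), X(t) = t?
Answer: 66626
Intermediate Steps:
K = -90060 (K = -89775 - 285 = -90060)
-23810 - (D(-376, -418) + K) = -23810 - (-376 - 90060) = -23810 - 1*(-90436) = -23810 + 90436 = 66626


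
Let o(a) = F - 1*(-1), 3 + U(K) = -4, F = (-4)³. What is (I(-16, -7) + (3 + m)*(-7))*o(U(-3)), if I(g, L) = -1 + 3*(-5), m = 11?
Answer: 7182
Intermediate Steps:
F = -64
I(g, L) = -16 (I(g, L) = -1 - 15 = -16)
U(K) = -7 (U(K) = -3 - 4 = -7)
o(a) = -63 (o(a) = -64 - 1*(-1) = -64 + 1 = -63)
(I(-16, -7) + (3 + m)*(-7))*o(U(-3)) = (-16 + (3 + 11)*(-7))*(-63) = (-16 + 14*(-7))*(-63) = (-16 - 98)*(-63) = -114*(-63) = 7182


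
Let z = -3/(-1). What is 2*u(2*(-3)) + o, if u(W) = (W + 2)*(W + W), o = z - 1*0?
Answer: 99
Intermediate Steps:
z = 3 (z = -3*(-1) = 3)
o = 3 (o = 3 - 1*0 = 3 + 0 = 3)
u(W) = 2*W*(2 + W) (u(W) = (2 + W)*(2*W) = 2*W*(2 + W))
2*u(2*(-3)) + o = 2*(2*(2*(-3))*(2 + 2*(-3))) + 3 = 2*(2*(-6)*(2 - 6)) + 3 = 2*(2*(-6)*(-4)) + 3 = 2*48 + 3 = 96 + 3 = 99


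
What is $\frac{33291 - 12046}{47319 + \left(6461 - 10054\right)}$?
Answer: $\frac{21245}{43726} \approx 0.48587$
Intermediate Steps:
$\frac{33291 - 12046}{47319 + \left(6461 - 10054\right)} = \frac{21245}{47319 + \left(6461 - 10054\right)} = \frac{21245}{47319 - 3593} = \frac{21245}{43726}$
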